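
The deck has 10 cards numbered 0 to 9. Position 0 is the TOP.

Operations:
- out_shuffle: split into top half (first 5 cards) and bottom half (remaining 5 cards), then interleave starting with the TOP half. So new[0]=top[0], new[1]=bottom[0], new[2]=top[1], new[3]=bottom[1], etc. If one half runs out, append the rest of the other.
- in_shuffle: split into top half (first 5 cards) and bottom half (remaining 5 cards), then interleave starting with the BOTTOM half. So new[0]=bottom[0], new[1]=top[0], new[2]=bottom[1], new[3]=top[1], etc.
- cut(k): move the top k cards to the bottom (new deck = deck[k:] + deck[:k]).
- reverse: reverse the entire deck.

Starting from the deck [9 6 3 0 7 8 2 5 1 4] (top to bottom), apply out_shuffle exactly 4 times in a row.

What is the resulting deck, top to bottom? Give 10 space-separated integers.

After op 1 (out_shuffle): [9 8 6 2 3 5 0 1 7 4]
After op 2 (out_shuffle): [9 5 8 0 6 1 2 7 3 4]
After op 3 (out_shuffle): [9 1 5 2 8 7 0 3 6 4]
After op 4 (out_shuffle): [9 7 1 0 5 3 2 6 8 4]

Answer: 9 7 1 0 5 3 2 6 8 4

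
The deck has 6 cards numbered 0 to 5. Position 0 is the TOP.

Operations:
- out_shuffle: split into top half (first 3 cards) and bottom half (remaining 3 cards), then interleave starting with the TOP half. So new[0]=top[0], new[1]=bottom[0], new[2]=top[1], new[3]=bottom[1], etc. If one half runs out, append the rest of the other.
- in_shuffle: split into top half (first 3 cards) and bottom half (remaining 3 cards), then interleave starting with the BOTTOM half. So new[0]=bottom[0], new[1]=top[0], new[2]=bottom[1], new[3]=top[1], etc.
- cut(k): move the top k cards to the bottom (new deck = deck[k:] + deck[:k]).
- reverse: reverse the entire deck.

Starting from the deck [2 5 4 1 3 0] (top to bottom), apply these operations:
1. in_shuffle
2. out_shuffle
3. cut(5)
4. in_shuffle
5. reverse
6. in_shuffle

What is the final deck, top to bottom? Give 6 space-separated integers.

After op 1 (in_shuffle): [1 2 3 5 0 4]
After op 2 (out_shuffle): [1 5 2 0 3 4]
After op 3 (cut(5)): [4 1 5 2 0 3]
After op 4 (in_shuffle): [2 4 0 1 3 5]
After op 5 (reverse): [5 3 1 0 4 2]
After op 6 (in_shuffle): [0 5 4 3 2 1]

Answer: 0 5 4 3 2 1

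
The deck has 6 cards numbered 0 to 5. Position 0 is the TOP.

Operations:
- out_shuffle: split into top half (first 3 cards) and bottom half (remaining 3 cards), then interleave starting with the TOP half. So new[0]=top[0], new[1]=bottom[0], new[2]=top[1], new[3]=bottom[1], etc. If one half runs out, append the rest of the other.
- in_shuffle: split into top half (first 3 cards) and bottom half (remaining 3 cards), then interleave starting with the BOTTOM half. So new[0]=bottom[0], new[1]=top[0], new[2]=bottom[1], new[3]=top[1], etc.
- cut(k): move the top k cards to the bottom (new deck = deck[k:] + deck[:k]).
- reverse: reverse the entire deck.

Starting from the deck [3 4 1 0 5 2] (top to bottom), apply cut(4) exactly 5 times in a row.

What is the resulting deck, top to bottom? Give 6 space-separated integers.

Answer: 1 0 5 2 3 4

Derivation:
After op 1 (cut(4)): [5 2 3 4 1 0]
After op 2 (cut(4)): [1 0 5 2 3 4]
After op 3 (cut(4)): [3 4 1 0 5 2]
After op 4 (cut(4)): [5 2 3 4 1 0]
After op 5 (cut(4)): [1 0 5 2 3 4]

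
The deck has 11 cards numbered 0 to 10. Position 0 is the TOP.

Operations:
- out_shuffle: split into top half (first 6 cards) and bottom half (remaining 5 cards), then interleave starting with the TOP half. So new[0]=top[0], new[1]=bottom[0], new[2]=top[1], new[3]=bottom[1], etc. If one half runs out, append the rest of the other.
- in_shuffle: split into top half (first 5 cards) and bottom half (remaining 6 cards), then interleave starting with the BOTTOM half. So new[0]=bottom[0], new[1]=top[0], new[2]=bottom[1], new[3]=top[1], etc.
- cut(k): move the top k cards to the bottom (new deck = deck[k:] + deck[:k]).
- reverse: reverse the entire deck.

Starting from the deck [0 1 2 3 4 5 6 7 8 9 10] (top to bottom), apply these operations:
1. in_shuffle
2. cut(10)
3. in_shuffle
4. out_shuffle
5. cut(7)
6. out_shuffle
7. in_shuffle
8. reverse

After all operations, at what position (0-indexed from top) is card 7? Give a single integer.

After op 1 (in_shuffle): [5 0 6 1 7 2 8 3 9 4 10]
After op 2 (cut(10)): [10 5 0 6 1 7 2 8 3 9 4]
After op 3 (in_shuffle): [7 10 2 5 8 0 3 6 9 1 4]
After op 4 (out_shuffle): [7 3 10 6 2 9 5 1 8 4 0]
After op 5 (cut(7)): [1 8 4 0 7 3 10 6 2 9 5]
After op 6 (out_shuffle): [1 10 8 6 4 2 0 9 7 5 3]
After op 7 (in_shuffle): [2 1 0 10 9 8 7 6 5 4 3]
After op 8 (reverse): [3 4 5 6 7 8 9 10 0 1 2]
Card 7 is at position 4.

Answer: 4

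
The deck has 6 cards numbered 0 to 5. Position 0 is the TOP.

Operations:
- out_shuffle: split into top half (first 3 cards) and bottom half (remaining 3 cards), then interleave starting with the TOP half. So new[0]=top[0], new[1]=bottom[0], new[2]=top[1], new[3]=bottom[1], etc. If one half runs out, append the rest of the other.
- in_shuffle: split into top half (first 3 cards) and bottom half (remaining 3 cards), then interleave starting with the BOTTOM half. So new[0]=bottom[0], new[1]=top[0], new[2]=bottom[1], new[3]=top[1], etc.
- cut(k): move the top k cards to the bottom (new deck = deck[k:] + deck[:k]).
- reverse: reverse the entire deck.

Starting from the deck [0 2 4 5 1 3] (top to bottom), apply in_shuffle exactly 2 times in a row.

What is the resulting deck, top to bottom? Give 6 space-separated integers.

Answer: 2 5 3 0 4 1

Derivation:
After op 1 (in_shuffle): [5 0 1 2 3 4]
After op 2 (in_shuffle): [2 5 3 0 4 1]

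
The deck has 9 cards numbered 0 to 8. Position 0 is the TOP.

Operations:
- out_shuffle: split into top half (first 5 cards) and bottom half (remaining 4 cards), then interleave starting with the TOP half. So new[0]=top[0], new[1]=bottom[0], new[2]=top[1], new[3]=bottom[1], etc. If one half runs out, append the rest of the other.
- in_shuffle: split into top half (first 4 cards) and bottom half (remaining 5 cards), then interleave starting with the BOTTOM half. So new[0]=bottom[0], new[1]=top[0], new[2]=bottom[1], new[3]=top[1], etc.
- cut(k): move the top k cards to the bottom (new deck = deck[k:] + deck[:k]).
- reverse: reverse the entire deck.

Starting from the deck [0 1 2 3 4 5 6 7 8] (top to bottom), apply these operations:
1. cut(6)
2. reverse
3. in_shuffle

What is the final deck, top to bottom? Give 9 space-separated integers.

Answer: 1 5 0 4 8 3 7 2 6

Derivation:
After op 1 (cut(6)): [6 7 8 0 1 2 3 4 5]
After op 2 (reverse): [5 4 3 2 1 0 8 7 6]
After op 3 (in_shuffle): [1 5 0 4 8 3 7 2 6]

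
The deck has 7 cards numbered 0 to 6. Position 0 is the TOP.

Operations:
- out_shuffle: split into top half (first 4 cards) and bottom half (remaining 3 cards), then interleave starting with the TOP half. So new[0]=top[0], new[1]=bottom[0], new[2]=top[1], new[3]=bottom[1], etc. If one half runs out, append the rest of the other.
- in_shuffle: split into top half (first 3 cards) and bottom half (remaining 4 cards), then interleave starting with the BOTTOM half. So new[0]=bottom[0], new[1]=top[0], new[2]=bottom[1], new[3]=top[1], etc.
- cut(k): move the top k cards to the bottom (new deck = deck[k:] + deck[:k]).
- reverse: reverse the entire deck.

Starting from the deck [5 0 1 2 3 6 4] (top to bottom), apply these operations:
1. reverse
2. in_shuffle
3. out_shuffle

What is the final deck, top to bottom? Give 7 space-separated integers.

Answer: 2 0 4 3 1 5 6

Derivation:
After op 1 (reverse): [4 6 3 2 1 0 5]
After op 2 (in_shuffle): [2 4 1 6 0 3 5]
After op 3 (out_shuffle): [2 0 4 3 1 5 6]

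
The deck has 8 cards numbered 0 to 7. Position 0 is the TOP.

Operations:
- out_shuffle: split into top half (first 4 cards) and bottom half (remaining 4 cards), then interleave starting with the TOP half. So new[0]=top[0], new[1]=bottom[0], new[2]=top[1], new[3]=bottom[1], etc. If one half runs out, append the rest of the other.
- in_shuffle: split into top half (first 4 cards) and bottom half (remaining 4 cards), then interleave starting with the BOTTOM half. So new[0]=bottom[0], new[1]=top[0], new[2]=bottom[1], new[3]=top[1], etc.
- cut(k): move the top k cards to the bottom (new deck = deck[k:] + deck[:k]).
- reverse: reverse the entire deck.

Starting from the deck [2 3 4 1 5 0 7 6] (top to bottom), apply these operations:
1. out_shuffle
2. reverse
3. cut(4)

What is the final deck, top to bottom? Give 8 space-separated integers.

After op 1 (out_shuffle): [2 5 3 0 4 7 1 6]
After op 2 (reverse): [6 1 7 4 0 3 5 2]
After op 3 (cut(4)): [0 3 5 2 6 1 7 4]

Answer: 0 3 5 2 6 1 7 4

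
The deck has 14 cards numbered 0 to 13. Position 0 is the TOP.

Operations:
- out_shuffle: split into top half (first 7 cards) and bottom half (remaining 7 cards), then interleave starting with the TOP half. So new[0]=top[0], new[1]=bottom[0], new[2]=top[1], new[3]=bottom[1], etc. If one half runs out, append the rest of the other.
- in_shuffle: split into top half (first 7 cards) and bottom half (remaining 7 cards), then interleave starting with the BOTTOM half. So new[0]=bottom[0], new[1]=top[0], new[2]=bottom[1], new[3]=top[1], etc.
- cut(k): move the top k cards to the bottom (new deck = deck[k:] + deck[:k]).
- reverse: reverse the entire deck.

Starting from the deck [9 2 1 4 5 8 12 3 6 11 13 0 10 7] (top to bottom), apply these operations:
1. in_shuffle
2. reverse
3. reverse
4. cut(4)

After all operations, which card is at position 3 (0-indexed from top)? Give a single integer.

After op 1 (in_shuffle): [3 9 6 2 11 1 13 4 0 5 10 8 7 12]
After op 2 (reverse): [12 7 8 10 5 0 4 13 1 11 2 6 9 3]
After op 3 (reverse): [3 9 6 2 11 1 13 4 0 5 10 8 7 12]
After op 4 (cut(4)): [11 1 13 4 0 5 10 8 7 12 3 9 6 2]
Position 3: card 4.

Answer: 4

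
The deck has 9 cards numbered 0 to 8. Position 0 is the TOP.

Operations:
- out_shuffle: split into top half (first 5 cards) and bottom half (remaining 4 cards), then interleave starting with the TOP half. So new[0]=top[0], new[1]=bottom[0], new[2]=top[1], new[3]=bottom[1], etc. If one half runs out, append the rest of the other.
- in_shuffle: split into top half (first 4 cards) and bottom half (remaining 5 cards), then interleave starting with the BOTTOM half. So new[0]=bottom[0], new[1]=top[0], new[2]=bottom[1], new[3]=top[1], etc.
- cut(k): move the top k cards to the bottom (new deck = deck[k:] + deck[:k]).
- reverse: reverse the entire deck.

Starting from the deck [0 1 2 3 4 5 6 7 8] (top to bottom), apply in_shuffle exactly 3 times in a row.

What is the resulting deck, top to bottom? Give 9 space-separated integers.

Answer: 7 6 5 4 3 2 1 0 8

Derivation:
After op 1 (in_shuffle): [4 0 5 1 6 2 7 3 8]
After op 2 (in_shuffle): [6 4 2 0 7 5 3 1 8]
After op 3 (in_shuffle): [7 6 5 4 3 2 1 0 8]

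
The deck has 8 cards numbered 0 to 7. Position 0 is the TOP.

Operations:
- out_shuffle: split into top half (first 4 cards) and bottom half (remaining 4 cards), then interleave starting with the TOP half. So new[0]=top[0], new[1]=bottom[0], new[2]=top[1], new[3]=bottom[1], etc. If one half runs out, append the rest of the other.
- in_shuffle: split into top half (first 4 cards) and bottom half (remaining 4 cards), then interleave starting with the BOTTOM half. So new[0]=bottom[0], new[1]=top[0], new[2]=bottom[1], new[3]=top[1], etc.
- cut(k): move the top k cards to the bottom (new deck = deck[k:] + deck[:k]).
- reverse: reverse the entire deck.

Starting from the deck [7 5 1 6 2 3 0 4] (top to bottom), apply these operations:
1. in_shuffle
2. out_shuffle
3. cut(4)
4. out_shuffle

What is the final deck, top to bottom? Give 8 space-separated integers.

After op 1 (in_shuffle): [2 7 3 5 0 1 4 6]
After op 2 (out_shuffle): [2 0 7 1 3 4 5 6]
After op 3 (cut(4)): [3 4 5 6 2 0 7 1]
After op 4 (out_shuffle): [3 2 4 0 5 7 6 1]

Answer: 3 2 4 0 5 7 6 1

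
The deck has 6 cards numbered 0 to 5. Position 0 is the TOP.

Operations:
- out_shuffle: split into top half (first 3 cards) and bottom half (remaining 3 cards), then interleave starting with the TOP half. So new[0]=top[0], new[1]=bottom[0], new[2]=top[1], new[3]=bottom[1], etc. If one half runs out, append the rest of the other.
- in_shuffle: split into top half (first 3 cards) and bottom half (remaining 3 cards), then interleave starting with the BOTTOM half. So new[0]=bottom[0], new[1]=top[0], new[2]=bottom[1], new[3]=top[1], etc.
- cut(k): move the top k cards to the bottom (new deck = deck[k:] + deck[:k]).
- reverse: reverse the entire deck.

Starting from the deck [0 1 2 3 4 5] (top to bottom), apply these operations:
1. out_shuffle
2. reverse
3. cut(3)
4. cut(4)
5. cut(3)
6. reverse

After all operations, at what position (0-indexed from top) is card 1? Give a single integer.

Answer: 0

Derivation:
After op 1 (out_shuffle): [0 3 1 4 2 5]
After op 2 (reverse): [5 2 4 1 3 0]
After op 3 (cut(3)): [1 3 0 5 2 4]
After op 4 (cut(4)): [2 4 1 3 0 5]
After op 5 (cut(3)): [3 0 5 2 4 1]
After op 6 (reverse): [1 4 2 5 0 3]
Card 1 is at position 0.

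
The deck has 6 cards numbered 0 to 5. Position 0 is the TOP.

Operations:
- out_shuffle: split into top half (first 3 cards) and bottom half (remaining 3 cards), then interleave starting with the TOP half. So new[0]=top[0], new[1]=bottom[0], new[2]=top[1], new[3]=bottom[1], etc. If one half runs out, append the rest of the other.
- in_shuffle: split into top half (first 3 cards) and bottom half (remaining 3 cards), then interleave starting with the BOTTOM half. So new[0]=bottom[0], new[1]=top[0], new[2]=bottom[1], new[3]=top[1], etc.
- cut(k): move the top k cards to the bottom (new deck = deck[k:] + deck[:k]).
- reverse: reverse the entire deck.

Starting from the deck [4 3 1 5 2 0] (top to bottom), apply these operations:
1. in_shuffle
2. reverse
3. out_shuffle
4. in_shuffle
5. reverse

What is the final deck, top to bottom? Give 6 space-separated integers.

Answer: 0 5 2 3 1 4

Derivation:
After op 1 (in_shuffle): [5 4 2 3 0 1]
After op 2 (reverse): [1 0 3 2 4 5]
After op 3 (out_shuffle): [1 2 0 4 3 5]
After op 4 (in_shuffle): [4 1 3 2 5 0]
After op 5 (reverse): [0 5 2 3 1 4]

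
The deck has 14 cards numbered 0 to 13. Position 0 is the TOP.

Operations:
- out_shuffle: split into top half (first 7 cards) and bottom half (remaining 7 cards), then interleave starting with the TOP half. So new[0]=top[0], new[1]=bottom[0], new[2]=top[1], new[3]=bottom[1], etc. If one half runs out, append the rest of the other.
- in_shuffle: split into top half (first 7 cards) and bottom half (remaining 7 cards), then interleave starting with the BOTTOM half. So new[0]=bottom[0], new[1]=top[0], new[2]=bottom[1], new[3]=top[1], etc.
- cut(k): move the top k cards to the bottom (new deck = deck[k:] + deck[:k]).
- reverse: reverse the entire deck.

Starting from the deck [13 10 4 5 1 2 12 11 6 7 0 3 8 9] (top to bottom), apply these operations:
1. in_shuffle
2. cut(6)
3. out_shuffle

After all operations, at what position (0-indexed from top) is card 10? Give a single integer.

Answer: 9

Derivation:
After op 1 (in_shuffle): [11 13 6 10 7 4 0 5 3 1 8 2 9 12]
After op 2 (cut(6)): [0 5 3 1 8 2 9 12 11 13 6 10 7 4]
After op 3 (out_shuffle): [0 12 5 11 3 13 1 6 8 10 2 7 9 4]
Card 10 is at position 9.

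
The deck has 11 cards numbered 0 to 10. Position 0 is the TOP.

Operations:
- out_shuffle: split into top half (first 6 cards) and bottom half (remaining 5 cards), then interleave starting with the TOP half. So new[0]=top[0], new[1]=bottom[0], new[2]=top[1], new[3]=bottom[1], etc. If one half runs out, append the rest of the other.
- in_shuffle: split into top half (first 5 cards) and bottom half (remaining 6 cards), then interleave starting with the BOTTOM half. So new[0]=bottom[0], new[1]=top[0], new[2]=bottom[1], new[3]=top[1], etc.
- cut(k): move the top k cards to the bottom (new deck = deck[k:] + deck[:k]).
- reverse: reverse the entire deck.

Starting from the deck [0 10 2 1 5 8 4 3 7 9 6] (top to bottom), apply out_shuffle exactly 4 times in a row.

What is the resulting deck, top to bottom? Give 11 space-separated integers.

After op 1 (out_shuffle): [0 4 10 3 2 7 1 9 5 6 8]
After op 2 (out_shuffle): [0 1 4 9 10 5 3 6 2 8 7]
After op 3 (out_shuffle): [0 3 1 6 4 2 9 8 10 7 5]
After op 4 (out_shuffle): [0 9 3 8 1 10 6 7 4 5 2]

Answer: 0 9 3 8 1 10 6 7 4 5 2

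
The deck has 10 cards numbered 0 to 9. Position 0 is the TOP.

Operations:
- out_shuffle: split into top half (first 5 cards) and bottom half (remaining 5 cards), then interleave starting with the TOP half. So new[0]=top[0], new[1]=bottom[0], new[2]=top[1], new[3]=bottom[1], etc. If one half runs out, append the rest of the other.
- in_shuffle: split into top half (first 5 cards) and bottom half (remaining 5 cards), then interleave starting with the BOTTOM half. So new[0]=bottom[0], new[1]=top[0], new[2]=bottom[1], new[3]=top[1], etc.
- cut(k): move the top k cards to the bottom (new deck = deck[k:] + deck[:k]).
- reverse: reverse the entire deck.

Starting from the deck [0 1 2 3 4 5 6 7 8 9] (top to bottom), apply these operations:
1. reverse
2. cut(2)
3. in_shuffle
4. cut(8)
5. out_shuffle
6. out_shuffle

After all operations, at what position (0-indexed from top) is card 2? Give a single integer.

Answer: 8

Derivation:
After op 1 (reverse): [9 8 7 6 5 4 3 2 1 0]
After op 2 (cut(2)): [7 6 5 4 3 2 1 0 9 8]
After op 3 (in_shuffle): [2 7 1 6 0 5 9 4 8 3]
After op 4 (cut(8)): [8 3 2 7 1 6 0 5 9 4]
After op 5 (out_shuffle): [8 6 3 0 2 5 7 9 1 4]
After op 6 (out_shuffle): [8 5 6 7 3 9 0 1 2 4]
Card 2 is at position 8.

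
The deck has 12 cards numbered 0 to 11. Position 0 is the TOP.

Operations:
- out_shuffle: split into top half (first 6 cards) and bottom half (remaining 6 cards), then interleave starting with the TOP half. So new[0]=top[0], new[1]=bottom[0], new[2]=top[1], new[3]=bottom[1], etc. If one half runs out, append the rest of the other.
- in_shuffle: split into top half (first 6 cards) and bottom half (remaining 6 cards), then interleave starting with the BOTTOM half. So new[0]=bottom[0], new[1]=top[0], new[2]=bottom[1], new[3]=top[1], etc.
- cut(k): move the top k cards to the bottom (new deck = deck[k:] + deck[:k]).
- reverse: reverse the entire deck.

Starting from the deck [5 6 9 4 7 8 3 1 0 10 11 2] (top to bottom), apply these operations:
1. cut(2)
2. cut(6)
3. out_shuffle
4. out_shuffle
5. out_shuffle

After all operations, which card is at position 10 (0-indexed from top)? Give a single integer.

After op 1 (cut(2)): [9 4 7 8 3 1 0 10 11 2 5 6]
After op 2 (cut(6)): [0 10 11 2 5 6 9 4 7 8 3 1]
After op 3 (out_shuffle): [0 9 10 4 11 7 2 8 5 3 6 1]
After op 4 (out_shuffle): [0 2 9 8 10 5 4 3 11 6 7 1]
After op 5 (out_shuffle): [0 4 2 3 9 11 8 6 10 7 5 1]
Position 10: card 5.

Answer: 5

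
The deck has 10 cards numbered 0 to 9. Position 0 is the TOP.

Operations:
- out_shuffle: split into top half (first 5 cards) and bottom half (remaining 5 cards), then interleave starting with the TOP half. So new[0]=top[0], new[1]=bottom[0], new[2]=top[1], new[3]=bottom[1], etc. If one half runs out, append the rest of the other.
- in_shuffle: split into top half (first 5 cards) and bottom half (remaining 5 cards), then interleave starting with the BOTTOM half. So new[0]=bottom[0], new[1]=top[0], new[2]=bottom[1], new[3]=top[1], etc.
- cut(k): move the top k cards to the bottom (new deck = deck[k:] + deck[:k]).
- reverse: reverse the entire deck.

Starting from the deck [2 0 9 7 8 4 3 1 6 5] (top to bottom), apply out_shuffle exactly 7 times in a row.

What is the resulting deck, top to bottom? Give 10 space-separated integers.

Answer: 2 4 0 3 9 1 7 6 8 5

Derivation:
After op 1 (out_shuffle): [2 4 0 3 9 1 7 6 8 5]
After op 2 (out_shuffle): [2 1 4 7 0 6 3 8 9 5]
After op 3 (out_shuffle): [2 6 1 3 4 8 7 9 0 5]
After op 4 (out_shuffle): [2 8 6 7 1 9 3 0 4 5]
After op 5 (out_shuffle): [2 9 8 3 6 0 7 4 1 5]
After op 6 (out_shuffle): [2 0 9 7 8 4 3 1 6 5]
After op 7 (out_shuffle): [2 4 0 3 9 1 7 6 8 5]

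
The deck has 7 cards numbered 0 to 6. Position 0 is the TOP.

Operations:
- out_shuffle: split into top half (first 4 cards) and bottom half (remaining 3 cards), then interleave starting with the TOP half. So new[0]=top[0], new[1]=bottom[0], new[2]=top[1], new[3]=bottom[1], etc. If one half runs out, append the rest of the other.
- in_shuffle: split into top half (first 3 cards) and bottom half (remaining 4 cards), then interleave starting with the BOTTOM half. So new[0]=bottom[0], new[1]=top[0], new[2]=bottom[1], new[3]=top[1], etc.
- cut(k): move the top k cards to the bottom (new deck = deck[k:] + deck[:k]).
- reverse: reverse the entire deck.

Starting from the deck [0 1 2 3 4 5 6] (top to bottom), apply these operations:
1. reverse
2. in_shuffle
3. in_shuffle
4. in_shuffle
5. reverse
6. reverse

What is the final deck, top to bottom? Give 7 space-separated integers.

After op 1 (reverse): [6 5 4 3 2 1 0]
After op 2 (in_shuffle): [3 6 2 5 1 4 0]
After op 3 (in_shuffle): [5 3 1 6 4 2 0]
After op 4 (in_shuffle): [6 5 4 3 2 1 0]
After op 5 (reverse): [0 1 2 3 4 5 6]
After op 6 (reverse): [6 5 4 3 2 1 0]

Answer: 6 5 4 3 2 1 0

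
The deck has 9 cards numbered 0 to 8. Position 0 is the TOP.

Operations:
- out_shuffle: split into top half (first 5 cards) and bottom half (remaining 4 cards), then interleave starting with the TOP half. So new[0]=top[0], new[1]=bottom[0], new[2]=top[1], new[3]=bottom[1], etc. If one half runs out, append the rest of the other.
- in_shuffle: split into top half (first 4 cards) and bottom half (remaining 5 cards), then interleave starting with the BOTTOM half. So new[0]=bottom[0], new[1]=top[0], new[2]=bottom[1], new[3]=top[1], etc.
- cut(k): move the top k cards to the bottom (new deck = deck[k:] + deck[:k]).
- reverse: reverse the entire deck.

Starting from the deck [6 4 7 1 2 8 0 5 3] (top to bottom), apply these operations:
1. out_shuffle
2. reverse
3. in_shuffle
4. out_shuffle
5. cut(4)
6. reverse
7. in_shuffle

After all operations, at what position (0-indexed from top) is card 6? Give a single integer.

Answer: 2

Derivation:
After op 1 (out_shuffle): [6 8 4 0 7 5 1 3 2]
After op 2 (reverse): [2 3 1 5 7 0 4 8 6]
After op 3 (in_shuffle): [7 2 0 3 4 1 8 5 6]
After op 4 (out_shuffle): [7 1 2 8 0 5 3 6 4]
After op 5 (cut(4)): [0 5 3 6 4 7 1 2 8]
After op 6 (reverse): [8 2 1 7 4 6 3 5 0]
After op 7 (in_shuffle): [4 8 6 2 3 1 5 7 0]
Card 6 is at position 2.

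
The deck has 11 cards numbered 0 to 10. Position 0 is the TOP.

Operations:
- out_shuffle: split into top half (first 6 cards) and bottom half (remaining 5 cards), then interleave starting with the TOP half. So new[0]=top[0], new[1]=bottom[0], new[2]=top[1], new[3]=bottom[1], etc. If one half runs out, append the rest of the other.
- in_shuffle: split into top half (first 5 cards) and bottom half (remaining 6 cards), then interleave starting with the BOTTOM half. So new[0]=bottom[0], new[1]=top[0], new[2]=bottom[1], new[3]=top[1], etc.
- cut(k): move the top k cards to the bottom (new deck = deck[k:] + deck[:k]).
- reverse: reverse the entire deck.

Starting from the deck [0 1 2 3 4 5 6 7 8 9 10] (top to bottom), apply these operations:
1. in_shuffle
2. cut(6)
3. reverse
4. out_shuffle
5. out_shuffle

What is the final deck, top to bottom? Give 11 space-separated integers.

Answer: 2 6 10 3 7 0 4 8 1 5 9

Derivation:
After op 1 (in_shuffle): [5 0 6 1 7 2 8 3 9 4 10]
After op 2 (cut(6)): [8 3 9 4 10 5 0 6 1 7 2]
After op 3 (reverse): [2 7 1 6 0 5 10 4 9 3 8]
After op 4 (out_shuffle): [2 10 7 4 1 9 6 3 0 8 5]
After op 5 (out_shuffle): [2 6 10 3 7 0 4 8 1 5 9]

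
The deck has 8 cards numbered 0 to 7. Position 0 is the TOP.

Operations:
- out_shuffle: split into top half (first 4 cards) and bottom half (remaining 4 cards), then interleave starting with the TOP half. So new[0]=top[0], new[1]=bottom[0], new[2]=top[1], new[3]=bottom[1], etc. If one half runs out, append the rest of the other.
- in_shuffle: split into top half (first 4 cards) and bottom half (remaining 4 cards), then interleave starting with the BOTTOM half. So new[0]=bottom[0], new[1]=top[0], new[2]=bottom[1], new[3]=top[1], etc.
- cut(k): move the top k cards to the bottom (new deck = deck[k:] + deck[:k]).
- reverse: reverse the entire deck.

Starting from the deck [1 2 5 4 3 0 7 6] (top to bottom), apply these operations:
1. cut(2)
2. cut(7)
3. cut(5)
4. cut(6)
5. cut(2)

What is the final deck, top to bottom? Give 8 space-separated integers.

After op 1 (cut(2)): [5 4 3 0 7 6 1 2]
After op 2 (cut(7)): [2 5 4 3 0 7 6 1]
After op 3 (cut(5)): [7 6 1 2 5 4 3 0]
After op 4 (cut(6)): [3 0 7 6 1 2 5 4]
After op 5 (cut(2)): [7 6 1 2 5 4 3 0]

Answer: 7 6 1 2 5 4 3 0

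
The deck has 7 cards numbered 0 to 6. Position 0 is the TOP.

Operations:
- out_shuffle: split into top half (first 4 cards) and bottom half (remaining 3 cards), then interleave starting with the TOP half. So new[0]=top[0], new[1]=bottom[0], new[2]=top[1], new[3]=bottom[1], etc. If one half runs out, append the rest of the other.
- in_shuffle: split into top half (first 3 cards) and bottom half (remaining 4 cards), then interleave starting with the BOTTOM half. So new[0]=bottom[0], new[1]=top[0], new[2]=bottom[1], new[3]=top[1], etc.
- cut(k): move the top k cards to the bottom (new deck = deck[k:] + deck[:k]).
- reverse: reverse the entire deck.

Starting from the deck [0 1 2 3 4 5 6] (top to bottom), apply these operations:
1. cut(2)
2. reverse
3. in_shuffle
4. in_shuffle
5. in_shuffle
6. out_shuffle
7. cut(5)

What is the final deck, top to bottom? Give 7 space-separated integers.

After op 1 (cut(2)): [2 3 4 5 6 0 1]
After op 2 (reverse): [1 0 6 5 4 3 2]
After op 3 (in_shuffle): [5 1 4 0 3 6 2]
After op 4 (in_shuffle): [0 5 3 1 6 4 2]
After op 5 (in_shuffle): [1 0 6 5 4 3 2]
After op 6 (out_shuffle): [1 4 0 3 6 2 5]
After op 7 (cut(5)): [2 5 1 4 0 3 6]

Answer: 2 5 1 4 0 3 6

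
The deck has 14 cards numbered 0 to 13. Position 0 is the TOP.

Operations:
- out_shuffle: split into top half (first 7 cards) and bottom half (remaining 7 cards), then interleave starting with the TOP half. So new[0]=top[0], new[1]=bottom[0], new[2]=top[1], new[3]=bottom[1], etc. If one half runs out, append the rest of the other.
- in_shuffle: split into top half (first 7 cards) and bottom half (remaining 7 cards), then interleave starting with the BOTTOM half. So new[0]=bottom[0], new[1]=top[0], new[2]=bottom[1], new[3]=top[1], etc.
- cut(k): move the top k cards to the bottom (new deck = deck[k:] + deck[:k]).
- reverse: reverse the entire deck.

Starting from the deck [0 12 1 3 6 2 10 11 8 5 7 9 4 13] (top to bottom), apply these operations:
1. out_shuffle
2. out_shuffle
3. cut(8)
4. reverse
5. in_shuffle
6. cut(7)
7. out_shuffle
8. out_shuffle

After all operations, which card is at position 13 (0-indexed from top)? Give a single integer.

Answer: 10

Derivation:
After op 1 (out_shuffle): [0 11 12 8 1 5 3 7 6 9 2 4 10 13]
After op 2 (out_shuffle): [0 7 11 6 12 9 8 2 1 4 5 10 3 13]
After op 3 (cut(8)): [1 4 5 10 3 13 0 7 11 6 12 9 8 2]
After op 4 (reverse): [2 8 9 12 6 11 7 0 13 3 10 5 4 1]
After op 5 (in_shuffle): [0 2 13 8 3 9 10 12 5 6 4 11 1 7]
After op 6 (cut(7)): [12 5 6 4 11 1 7 0 2 13 8 3 9 10]
After op 7 (out_shuffle): [12 0 5 2 6 13 4 8 11 3 1 9 7 10]
After op 8 (out_shuffle): [12 8 0 11 5 3 2 1 6 9 13 7 4 10]
Position 13: card 10.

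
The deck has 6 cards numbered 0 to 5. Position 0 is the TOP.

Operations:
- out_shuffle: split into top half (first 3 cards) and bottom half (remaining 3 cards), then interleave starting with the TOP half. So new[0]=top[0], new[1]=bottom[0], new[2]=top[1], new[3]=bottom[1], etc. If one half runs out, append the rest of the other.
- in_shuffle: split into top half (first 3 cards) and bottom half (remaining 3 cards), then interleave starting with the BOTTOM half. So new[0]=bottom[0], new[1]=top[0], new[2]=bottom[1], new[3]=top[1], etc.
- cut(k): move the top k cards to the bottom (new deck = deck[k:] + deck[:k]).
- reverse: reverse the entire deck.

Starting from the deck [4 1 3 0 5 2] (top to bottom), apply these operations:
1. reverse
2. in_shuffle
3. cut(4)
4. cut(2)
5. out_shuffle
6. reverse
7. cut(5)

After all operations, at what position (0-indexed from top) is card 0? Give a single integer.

After op 1 (reverse): [2 5 0 3 1 4]
After op 2 (in_shuffle): [3 2 1 5 4 0]
After op 3 (cut(4)): [4 0 3 2 1 5]
After op 4 (cut(2)): [3 2 1 5 4 0]
After op 5 (out_shuffle): [3 5 2 4 1 0]
After op 6 (reverse): [0 1 4 2 5 3]
After op 7 (cut(5)): [3 0 1 4 2 5]
Card 0 is at position 1.

Answer: 1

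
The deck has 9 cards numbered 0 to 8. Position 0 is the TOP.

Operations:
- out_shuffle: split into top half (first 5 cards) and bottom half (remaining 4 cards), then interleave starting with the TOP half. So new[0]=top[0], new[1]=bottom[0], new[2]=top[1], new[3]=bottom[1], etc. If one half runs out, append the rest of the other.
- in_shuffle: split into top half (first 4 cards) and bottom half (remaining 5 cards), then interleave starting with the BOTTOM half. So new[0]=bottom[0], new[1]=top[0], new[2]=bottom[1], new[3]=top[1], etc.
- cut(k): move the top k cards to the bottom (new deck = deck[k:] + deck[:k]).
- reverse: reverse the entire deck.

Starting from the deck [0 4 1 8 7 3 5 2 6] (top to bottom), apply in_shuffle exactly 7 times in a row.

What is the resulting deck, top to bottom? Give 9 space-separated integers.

After op 1 (in_shuffle): [7 0 3 4 5 1 2 8 6]
After op 2 (in_shuffle): [5 7 1 0 2 3 8 4 6]
After op 3 (in_shuffle): [2 5 3 7 8 1 4 0 6]
After op 4 (in_shuffle): [8 2 1 5 4 3 0 7 6]
After op 5 (in_shuffle): [4 8 3 2 0 1 7 5 6]
After op 6 (in_shuffle): [0 4 1 8 7 3 5 2 6]
After op 7 (in_shuffle): [7 0 3 4 5 1 2 8 6]

Answer: 7 0 3 4 5 1 2 8 6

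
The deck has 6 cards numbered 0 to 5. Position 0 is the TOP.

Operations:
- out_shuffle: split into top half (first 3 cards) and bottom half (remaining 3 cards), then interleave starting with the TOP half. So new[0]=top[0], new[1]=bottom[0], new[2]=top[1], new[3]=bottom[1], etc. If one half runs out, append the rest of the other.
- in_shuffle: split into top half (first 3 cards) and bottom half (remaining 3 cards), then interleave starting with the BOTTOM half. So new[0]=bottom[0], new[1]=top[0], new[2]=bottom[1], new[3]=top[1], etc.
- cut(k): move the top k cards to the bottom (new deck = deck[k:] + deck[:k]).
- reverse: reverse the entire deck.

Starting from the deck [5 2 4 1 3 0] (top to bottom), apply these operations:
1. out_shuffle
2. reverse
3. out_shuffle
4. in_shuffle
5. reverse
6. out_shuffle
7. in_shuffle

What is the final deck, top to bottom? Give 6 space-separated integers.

Answer: 0 4 2 3 1 5

Derivation:
After op 1 (out_shuffle): [5 1 2 3 4 0]
After op 2 (reverse): [0 4 3 2 1 5]
After op 3 (out_shuffle): [0 2 4 1 3 5]
After op 4 (in_shuffle): [1 0 3 2 5 4]
After op 5 (reverse): [4 5 2 3 0 1]
After op 6 (out_shuffle): [4 3 5 0 2 1]
After op 7 (in_shuffle): [0 4 2 3 1 5]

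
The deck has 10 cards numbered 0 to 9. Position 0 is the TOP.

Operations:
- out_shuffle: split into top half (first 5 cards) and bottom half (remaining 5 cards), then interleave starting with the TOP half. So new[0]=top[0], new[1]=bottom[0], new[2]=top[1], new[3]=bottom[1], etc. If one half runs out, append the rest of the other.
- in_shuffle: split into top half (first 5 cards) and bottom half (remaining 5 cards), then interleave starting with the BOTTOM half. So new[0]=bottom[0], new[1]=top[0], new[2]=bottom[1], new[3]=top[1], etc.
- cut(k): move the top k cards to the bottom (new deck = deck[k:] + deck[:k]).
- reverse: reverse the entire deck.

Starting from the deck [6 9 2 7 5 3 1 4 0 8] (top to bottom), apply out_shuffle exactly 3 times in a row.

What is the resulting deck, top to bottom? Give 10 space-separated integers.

Answer: 6 0 4 1 3 5 7 2 9 8

Derivation:
After op 1 (out_shuffle): [6 3 9 1 2 4 7 0 5 8]
After op 2 (out_shuffle): [6 4 3 7 9 0 1 5 2 8]
After op 3 (out_shuffle): [6 0 4 1 3 5 7 2 9 8]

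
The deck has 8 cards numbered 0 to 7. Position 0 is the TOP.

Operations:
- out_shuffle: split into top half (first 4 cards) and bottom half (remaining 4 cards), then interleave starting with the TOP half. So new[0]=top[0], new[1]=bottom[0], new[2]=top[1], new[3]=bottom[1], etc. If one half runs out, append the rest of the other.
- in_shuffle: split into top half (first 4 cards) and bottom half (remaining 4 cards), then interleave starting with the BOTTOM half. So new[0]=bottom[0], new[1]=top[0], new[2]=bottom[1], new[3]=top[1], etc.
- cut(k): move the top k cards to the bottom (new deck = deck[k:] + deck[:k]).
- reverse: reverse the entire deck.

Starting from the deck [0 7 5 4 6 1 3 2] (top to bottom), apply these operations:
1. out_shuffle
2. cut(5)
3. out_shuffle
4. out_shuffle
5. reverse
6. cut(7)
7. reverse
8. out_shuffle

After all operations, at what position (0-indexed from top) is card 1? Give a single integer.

Answer: 4

Derivation:
After op 1 (out_shuffle): [0 6 7 1 5 3 4 2]
After op 2 (cut(5)): [3 4 2 0 6 7 1 5]
After op 3 (out_shuffle): [3 6 4 7 2 1 0 5]
After op 4 (out_shuffle): [3 2 6 1 4 0 7 5]
After op 5 (reverse): [5 7 0 4 1 6 2 3]
After op 6 (cut(7)): [3 5 7 0 4 1 6 2]
After op 7 (reverse): [2 6 1 4 0 7 5 3]
After op 8 (out_shuffle): [2 0 6 7 1 5 4 3]
Card 1 is at position 4.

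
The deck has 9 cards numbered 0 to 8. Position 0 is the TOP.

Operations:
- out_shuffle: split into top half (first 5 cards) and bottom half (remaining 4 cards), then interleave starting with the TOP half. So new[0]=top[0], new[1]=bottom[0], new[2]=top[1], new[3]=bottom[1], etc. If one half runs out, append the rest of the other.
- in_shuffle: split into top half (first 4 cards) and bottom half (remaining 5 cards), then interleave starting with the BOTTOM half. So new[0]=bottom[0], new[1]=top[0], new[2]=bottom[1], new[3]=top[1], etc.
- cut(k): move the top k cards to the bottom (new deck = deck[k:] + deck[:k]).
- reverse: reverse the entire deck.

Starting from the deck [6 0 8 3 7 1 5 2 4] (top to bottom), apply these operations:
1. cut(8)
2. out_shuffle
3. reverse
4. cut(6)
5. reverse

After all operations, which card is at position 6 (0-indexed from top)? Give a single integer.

After op 1 (cut(8)): [4 6 0 8 3 7 1 5 2]
After op 2 (out_shuffle): [4 7 6 1 0 5 8 2 3]
After op 3 (reverse): [3 2 8 5 0 1 6 7 4]
After op 4 (cut(6)): [6 7 4 3 2 8 5 0 1]
After op 5 (reverse): [1 0 5 8 2 3 4 7 6]
Position 6: card 4.

Answer: 4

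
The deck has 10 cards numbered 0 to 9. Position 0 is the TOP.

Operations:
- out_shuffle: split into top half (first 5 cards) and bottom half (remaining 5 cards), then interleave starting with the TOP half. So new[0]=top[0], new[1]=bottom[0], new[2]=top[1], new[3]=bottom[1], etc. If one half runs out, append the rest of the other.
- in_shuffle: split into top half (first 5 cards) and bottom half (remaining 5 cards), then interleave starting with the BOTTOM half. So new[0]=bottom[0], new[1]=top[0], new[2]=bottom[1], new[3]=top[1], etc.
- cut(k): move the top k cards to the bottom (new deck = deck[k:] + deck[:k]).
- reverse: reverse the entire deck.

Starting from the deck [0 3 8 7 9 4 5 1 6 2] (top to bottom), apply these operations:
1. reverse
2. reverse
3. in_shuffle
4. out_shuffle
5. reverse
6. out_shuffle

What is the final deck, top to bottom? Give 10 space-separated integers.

Answer: 9 5 1 6 2 0 3 8 7 4

Derivation:
After op 1 (reverse): [2 6 1 5 4 9 7 8 3 0]
After op 2 (reverse): [0 3 8 7 9 4 5 1 6 2]
After op 3 (in_shuffle): [4 0 5 3 1 8 6 7 2 9]
After op 4 (out_shuffle): [4 8 0 6 5 7 3 2 1 9]
After op 5 (reverse): [9 1 2 3 7 5 6 0 8 4]
After op 6 (out_shuffle): [9 5 1 6 2 0 3 8 7 4]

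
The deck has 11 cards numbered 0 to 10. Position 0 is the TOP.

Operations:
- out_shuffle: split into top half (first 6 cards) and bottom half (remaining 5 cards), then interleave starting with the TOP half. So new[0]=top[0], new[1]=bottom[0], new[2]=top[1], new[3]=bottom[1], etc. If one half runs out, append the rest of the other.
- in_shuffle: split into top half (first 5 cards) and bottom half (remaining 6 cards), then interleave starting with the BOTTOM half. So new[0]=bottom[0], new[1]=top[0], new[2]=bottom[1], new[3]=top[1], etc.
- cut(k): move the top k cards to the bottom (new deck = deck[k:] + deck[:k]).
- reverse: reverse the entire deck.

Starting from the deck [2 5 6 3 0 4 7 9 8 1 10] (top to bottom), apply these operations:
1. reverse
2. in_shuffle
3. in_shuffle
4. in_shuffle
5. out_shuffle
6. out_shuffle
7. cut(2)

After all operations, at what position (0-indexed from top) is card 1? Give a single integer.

Answer: 3

Derivation:
After op 1 (reverse): [10 1 8 9 7 4 0 3 6 5 2]
After op 2 (in_shuffle): [4 10 0 1 3 8 6 9 5 7 2]
After op 3 (in_shuffle): [8 4 6 10 9 0 5 1 7 3 2]
After op 4 (in_shuffle): [0 8 5 4 1 6 7 10 3 9 2]
After op 5 (out_shuffle): [0 7 8 10 5 3 4 9 1 2 6]
After op 6 (out_shuffle): [0 4 7 9 8 1 10 2 5 6 3]
After op 7 (cut(2)): [7 9 8 1 10 2 5 6 3 0 4]
Card 1 is at position 3.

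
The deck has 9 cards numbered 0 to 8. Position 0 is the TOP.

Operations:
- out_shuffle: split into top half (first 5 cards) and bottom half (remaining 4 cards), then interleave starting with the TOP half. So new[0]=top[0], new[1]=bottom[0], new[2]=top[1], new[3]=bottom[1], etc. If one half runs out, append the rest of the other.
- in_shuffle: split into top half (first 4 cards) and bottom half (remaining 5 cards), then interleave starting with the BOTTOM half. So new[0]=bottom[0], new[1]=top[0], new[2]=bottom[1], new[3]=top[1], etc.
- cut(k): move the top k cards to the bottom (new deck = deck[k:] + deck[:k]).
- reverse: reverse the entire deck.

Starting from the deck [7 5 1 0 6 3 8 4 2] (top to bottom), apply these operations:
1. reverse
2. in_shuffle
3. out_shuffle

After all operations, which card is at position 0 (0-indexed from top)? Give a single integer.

After op 1 (reverse): [2 4 8 3 6 0 1 5 7]
After op 2 (in_shuffle): [6 2 0 4 1 8 5 3 7]
After op 3 (out_shuffle): [6 8 2 5 0 3 4 7 1]
Position 0: card 6.

Answer: 6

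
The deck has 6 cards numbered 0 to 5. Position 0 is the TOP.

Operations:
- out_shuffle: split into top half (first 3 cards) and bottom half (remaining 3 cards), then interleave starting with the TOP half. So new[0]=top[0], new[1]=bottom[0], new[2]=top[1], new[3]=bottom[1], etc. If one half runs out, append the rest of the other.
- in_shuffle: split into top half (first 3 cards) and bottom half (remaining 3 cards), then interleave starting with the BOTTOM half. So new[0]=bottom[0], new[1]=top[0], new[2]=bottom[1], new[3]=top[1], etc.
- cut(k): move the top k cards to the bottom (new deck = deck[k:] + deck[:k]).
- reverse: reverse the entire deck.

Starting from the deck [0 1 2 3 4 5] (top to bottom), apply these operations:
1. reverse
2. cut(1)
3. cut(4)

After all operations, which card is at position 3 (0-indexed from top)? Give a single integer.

Answer: 3

Derivation:
After op 1 (reverse): [5 4 3 2 1 0]
After op 2 (cut(1)): [4 3 2 1 0 5]
After op 3 (cut(4)): [0 5 4 3 2 1]
Position 3: card 3.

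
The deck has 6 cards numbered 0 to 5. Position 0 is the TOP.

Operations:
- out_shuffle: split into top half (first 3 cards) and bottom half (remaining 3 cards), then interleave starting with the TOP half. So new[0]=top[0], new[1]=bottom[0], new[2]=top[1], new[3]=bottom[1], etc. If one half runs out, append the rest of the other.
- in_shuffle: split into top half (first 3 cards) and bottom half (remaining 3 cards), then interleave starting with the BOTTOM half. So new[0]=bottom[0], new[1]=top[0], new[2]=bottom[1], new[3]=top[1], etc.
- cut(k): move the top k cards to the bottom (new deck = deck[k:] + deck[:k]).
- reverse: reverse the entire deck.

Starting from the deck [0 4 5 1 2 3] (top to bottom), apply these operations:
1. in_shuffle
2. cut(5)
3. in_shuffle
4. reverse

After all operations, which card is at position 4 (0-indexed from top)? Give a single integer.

After op 1 (in_shuffle): [1 0 2 4 3 5]
After op 2 (cut(5)): [5 1 0 2 4 3]
After op 3 (in_shuffle): [2 5 4 1 3 0]
After op 4 (reverse): [0 3 1 4 5 2]
Position 4: card 5.

Answer: 5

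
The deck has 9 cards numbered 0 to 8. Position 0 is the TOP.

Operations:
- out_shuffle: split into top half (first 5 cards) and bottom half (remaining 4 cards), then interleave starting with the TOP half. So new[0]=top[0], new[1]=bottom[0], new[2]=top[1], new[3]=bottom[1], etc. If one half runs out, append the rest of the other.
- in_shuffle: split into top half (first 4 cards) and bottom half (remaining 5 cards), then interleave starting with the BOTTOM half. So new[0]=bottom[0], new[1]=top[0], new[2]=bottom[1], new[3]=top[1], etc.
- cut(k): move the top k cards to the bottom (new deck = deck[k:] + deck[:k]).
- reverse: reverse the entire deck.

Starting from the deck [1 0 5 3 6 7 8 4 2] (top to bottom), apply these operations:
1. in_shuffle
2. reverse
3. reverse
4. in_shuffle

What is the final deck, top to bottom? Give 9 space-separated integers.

After op 1 (in_shuffle): [6 1 7 0 8 5 4 3 2]
After op 2 (reverse): [2 3 4 5 8 0 7 1 6]
After op 3 (reverse): [6 1 7 0 8 5 4 3 2]
After op 4 (in_shuffle): [8 6 5 1 4 7 3 0 2]

Answer: 8 6 5 1 4 7 3 0 2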